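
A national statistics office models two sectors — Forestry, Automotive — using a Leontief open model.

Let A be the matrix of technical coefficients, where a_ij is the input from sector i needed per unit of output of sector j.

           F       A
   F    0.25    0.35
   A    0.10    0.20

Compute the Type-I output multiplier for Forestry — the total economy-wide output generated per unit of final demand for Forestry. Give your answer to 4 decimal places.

m_F = 1.5929

I − A =
  [   0.75    -0.35]
  [  -0.10     0.80]
det(I−A) = (0.75)(0.80) − (-0.35)(-0.10) = 0.5650
adj(I−A) = [[0.80, 0.35], [0.10, 0.75]]
(I − A)⁻¹ = adj(I−A) / det(I−A) ≈
  [   1.41593     0.61947]
  [   0.17699     1.32743]
The output multiplier for sector j is the column-j sum of the Leontief inverse (I − A)⁻¹ = adj(I−A) / det(I−A).
Column F of adj(I−A): (0.80, 0.10); det(I−A) = 0.5650.
m_F = (0.80 + 0.10) / 0.5650 = 0.90 / 0.5650 ≈ 1.5929.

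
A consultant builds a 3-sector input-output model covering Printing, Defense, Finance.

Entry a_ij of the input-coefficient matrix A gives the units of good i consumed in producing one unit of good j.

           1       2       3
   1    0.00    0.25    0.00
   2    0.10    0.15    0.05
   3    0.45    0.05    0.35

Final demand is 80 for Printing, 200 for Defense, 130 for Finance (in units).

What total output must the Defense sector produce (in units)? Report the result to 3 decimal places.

I − A =
  [   1.00    -0.25     0.00]
  [  -0.10     0.85    -0.05]
  [  -0.45    -0.05     0.65]
Cofactors of I−A, C_ij = (−1)^(i+j)·(minor ij) (rows/columns in the sector order above):
  C_11 = (0.85)(0.65) − (-0.05)(-0.05) = 0.5500
  C_12 = −[(-0.10)(0.65) − (-0.05)(-0.45)] = 0.0875
  C_13 = (-0.10)(-0.05) − (0.85)(-0.45) = 0.3875
  C_21 = −[(-0.25)(0.65) − (0.00)(-0.05)] = 0.1625
  C_22 = (1.00)(0.65) − (0.00)(-0.45) = 0.6500
  C_23 = −[(1.00)(-0.05) − (-0.25)(-0.45)] = 0.1625
  C_31 = (-0.25)(-0.05) − (0.00)(0.85) = 0.0125
  C_32 = −[(1.00)(-0.05) − (0.00)(-0.10)] = 0.0500
  C_33 = (1.00)(0.85) − (-0.25)(-0.10) = 0.8250
det(I−A) = Σ_j (I−A)_1j·C_1j = (1.00)(0.5500) + (-0.25)(0.0875) + (0.00)(0.3875) = 0.528125
adj(I−A) = Cᵀ =
  [ 0.5500   0.1625   0.0125]
  [ 0.0875   0.6500   0.0500]
  [ 0.3875   0.1625   0.8250]
(I − A)⁻¹ = adj(I−A) / det(I−A) ≈
  [   1.0414     0.3077     0.0237]
  [   0.1657     1.2308     0.0947]
  [   0.7337     0.3077     1.5621]
x = (I − A)⁻¹ d = adj(I−A)·d / det(I−A), with det(I−A) = 0.528125:
  x_1 = (0.5500·80 + 0.1625·200 + 0.0125·130) / 0.528125 = 78.125 / 0.528125 ≈ 147.929
  x_2 = (0.0875·80 + 0.6500·200 + 0.0500·130) / 0.528125 = 143.50 / 0.528125 ≈ 271.716
  x_3 = (0.3875·80 + 0.1625·200 + 0.8250·130) / 0.528125 = 170.75 / 0.528125 ≈ 323.314

x_2 = 271.716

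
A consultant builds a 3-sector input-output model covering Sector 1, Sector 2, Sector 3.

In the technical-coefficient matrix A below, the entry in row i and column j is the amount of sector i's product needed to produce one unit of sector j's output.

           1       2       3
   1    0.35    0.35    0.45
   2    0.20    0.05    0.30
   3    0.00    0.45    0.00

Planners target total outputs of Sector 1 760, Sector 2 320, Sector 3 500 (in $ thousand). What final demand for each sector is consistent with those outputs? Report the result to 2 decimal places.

I − A =
  [   0.65    -0.35    -0.45]
  [  -0.20     0.95    -0.30]
  [   0.00    -0.45     1.00]
d = (I − A) x:
  d_1 = (+0.65)·760 + (-0.35)·320 + (-0.45)·500 = 157.00
  d_2 = (-0.20)·760 + (+0.95)·320 + (-0.30)·500 = 2.00
  d_3 = (+0.00)·760 + (-0.45)·320 + (+1.00)·500 = 356.00

d_1 = 157.00, d_2 = 2.00, d_3 = 356.00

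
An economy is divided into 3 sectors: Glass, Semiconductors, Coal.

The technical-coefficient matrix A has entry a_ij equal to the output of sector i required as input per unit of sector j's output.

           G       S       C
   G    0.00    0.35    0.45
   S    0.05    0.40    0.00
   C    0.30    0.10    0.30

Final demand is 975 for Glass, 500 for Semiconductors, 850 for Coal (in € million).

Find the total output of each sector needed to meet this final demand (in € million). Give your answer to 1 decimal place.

x_G = 2416.0, x_S = 1034.7, x_C = 2397.5

I − A =
  [   1.00    -0.35    -0.45]
  [  -0.05     0.60     0.00]
  [  -0.30    -0.10     0.70]
Cofactors of I−A, C_ij = (−1)^(i+j)·(minor ij) (rows/columns in the sector order above):
  C_11 = (0.60)(0.70) − (0.00)(-0.10) = 0.4200
  C_12 = −[(-0.05)(0.70) − (0.00)(-0.30)] = 0.0350
  C_13 = (-0.05)(-0.10) − (0.60)(-0.30) = 0.1850
  C_21 = −[(-0.35)(0.70) − (-0.45)(-0.10)] = 0.2900
  C_22 = (1.00)(0.70) − (-0.45)(-0.30) = 0.5650
  C_23 = −[(1.00)(-0.10) − (-0.35)(-0.30)] = 0.2050
  C_31 = (-0.35)(0.00) − (-0.45)(0.60) = 0.2700
  C_32 = −[(1.00)(0.00) − (-0.45)(-0.05)] = 0.0225
  C_33 = (1.00)(0.60) − (-0.35)(-0.05) = 0.5825
det(I−A) = Σ_j (I−A)_1j·C_1j = (1.00)(0.4200) + (-0.35)(0.0350) + (-0.45)(0.1850) = 0.3245
adj(I−A) = Cᵀ =
  [ 0.4200   0.2900   0.2700]
  [ 0.0350   0.5650   0.0225]
  [ 0.1850   0.2050   0.5825]
(I − A)⁻¹ = adj(I−A) / det(I−A) ≈
  [   1.2943     0.8937     0.8320]
  [   0.1079     1.7411     0.0693]
  [   0.5701     0.6317     1.7951]
x = (I − A)⁻¹ d = adj(I−A)·d / det(I−A), with det(I−A) = 0.3245:
  x_G = (0.4200·975 + 0.2900·500 + 0.2700·850) / 0.3245 = 784.00 / 0.3245 ≈ 2416.0
  x_S = (0.0350·975 + 0.5650·500 + 0.0225·850) / 0.3245 = 335.75 / 0.3245 ≈ 1034.7
  x_C = (0.1850·975 + 0.2050·500 + 0.5825·850) / 0.3245 = 778.00 / 0.3245 ≈ 2397.5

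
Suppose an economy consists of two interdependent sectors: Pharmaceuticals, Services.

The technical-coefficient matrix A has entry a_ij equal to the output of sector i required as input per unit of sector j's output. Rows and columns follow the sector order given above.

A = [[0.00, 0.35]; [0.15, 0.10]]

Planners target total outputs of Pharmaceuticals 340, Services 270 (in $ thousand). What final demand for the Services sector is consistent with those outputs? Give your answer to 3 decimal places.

I − A =
  [   1.00    -0.35]
  [  -0.15     0.90]
d = (I − A) x:
  d_P = (+1.00)·340 + (-0.35)·270 = 245.500
  d_S = (-0.15)·340 + (+0.90)·270 = 192.000

d_S = 192.000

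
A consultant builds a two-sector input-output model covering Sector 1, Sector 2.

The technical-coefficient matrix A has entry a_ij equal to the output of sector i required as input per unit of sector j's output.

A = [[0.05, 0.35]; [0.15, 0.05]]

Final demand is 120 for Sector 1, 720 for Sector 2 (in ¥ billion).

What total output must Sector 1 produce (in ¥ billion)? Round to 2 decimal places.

I − A =
  [   0.95    -0.35]
  [  -0.15     0.95]
det(I−A) = (0.95)(0.95) − (-0.35)(-0.15) = 0.8500
adj(I−A) = [[0.95, 0.35], [0.15, 0.95]]
(I − A)⁻¹ = adj(I−A) / det(I−A) ≈
  [   1.1176     0.4118]
  [   0.1765     1.1176]
x = (I − A)⁻¹ d = adj(I−A)·d / det(I−A), with det(I−A) = 0.8500:
  x_1 = (0.95·120 + 0.35·720) / 0.8500 = 366.00 / 0.8500 ≈ 430.59
  x_2 = (0.15·120 + 0.95·720) / 0.8500 = 702.00 / 0.8500 ≈ 825.88

x_1 = 430.59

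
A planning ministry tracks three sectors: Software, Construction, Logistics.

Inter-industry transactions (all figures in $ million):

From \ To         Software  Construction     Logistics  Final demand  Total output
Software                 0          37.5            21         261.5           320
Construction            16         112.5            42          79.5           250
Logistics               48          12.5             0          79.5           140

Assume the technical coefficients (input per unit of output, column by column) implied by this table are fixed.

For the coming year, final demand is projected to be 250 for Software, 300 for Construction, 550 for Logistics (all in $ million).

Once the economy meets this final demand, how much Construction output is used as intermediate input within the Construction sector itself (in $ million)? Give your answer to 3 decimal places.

Technical coefficients a_ij = z_ij / X_j:
  a_SS = 0/320 = 0.00, a_CS = 16/320 = 0.05, a_LS = 48/320 = 0.15
  a_SC = 37.5/250 = 0.15, a_CC = 112.5/250 = 0.45, a_LC = 12.5/250 = 0.05
  a_SL = 21/140 = 0.15, a_CL = 42/140 = 0.30, a_LL = 0/140 = 0.00
I − A =
  [   1.00    -0.15    -0.15]
  [  -0.05     0.55    -0.30]
  [  -0.15    -0.05     1.00]
Cofactors of I−A, C_ij = (−1)^(i+j)·(minor ij) (rows/columns in the sector order above):
  C_11 = (0.55)(1.00) − (-0.30)(-0.05) = 0.5350
  C_12 = −[(-0.05)(1.00) − (-0.30)(-0.15)] = 0.0950
  C_13 = (-0.05)(-0.05) − (0.55)(-0.15) = 0.0850
  C_21 = −[(-0.15)(1.00) − (-0.15)(-0.05)] = 0.1575
  C_22 = (1.00)(1.00) − (-0.15)(-0.15) = 0.9775
  C_23 = −[(1.00)(-0.05) − (-0.15)(-0.15)] = 0.0725
  C_31 = (-0.15)(-0.30) − (-0.15)(0.55) = 0.1275
  C_32 = −[(1.00)(-0.30) − (-0.15)(-0.05)] = 0.3075
  C_33 = (1.00)(0.55) − (-0.15)(-0.05) = 0.5425
det(I−A) = Σ_j (I−A)_1j·C_1j = (1.00)(0.5350) + (-0.15)(0.0950) + (-0.15)(0.0850) = 0.5080
adj(I−A) = Cᵀ =
  [ 0.5350   0.1575   0.1275]
  [ 0.0950   0.9775   0.3075]
  [ 0.0850   0.0725   0.5425]
(I − A)⁻¹ = adj(I−A) / det(I−A) ≈
  [   1.0531     0.3100     0.2510]
  [   0.1870     1.9242     0.6053]
  [   0.1673     0.1427     1.0679]
First solve x = (I − A)⁻¹ d = adj(I−A)·d / det(I−A); in particular x_C = (0.0950·250 + 0.9775·300 + 0.3075·550) / 0.5080 = 486.125 / 0.5080 ≈ 956.93898.
Intermediate flow from C to C: z_CC = a_CC · x_C = 0.45 × 486.125 / 0.5080 = 218.75625 / 0.5080 ≈ 430.623.

z_CC = 430.623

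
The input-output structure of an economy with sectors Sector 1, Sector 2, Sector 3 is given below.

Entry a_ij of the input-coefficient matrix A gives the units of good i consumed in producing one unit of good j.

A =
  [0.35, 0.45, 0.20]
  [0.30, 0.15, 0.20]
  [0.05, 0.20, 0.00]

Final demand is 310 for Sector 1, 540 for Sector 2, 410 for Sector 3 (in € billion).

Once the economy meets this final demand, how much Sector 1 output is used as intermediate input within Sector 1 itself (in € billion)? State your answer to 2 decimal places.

z_11 = 594.28

I − A =
  [   0.65    -0.45    -0.20]
  [  -0.30     0.85    -0.20]
  [  -0.05    -0.20     1.00]
Cofactors of I−A, C_ij = (−1)^(i+j)·(minor ij) (rows/columns in the sector order above):
  C_11 = (0.85)(1.00) − (-0.20)(-0.20) = 0.8100
  C_12 = −[(-0.30)(1.00) − (-0.20)(-0.05)] = 0.3100
  C_13 = (-0.30)(-0.20) − (0.85)(-0.05) = 0.1025
  C_21 = −[(-0.45)(1.00) − (-0.20)(-0.20)] = 0.4900
  C_22 = (0.65)(1.00) − (-0.20)(-0.05) = 0.6400
  C_23 = −[(0.65)(-0.20) − (-0.45)(-0.05)] = 0.1525
  C_31 = (-0.45)(-0.20) − (-0.20)(0.85) = 0.2600
  C_32 = −[(0.65)(-0.20) − (-0.20)(-0.30)] = 0.1900
  C_33 = (0.65)(0.85) − (-0.45)(-0.30) = 0.4175
det(I−A) = Σ_j (I−A)_1j·C_1j = (0.65)(0.8100) + (-0.45)(0.3100) + (-0.20)(0.1025) = 0.3665
adj(I−A) = Cᵀ =
  [ 0.8100   0.4900   0.2600]
  [ 0.3100   0.6400   0.1900]
  [ 0.1025   0.1525   0.4175]
(I − A)⁻¹ = adj(I−A) / det(I−A) ≈
  [   2.2101     1.3370     0.7094]
  [   0.8458     1.7462     0.5184]
  [   0.2797     0.4161     1.1392]
First solve x = (I − A)⁻¹ d = adj(I−A)·d / det(I−A); in particular x_1 = (0.8100·310 + 0.4900·540 + 0.2600·410) / 0.3665 = 622.30 / 0.3665 ≈ 1697.9536.
Intermediate flow from 1 to 1: z_11 = a_11 · x_1 = 0.35 × 622.30 / 0.3665 = 217.805 / 0.3665 ≈ 594.28.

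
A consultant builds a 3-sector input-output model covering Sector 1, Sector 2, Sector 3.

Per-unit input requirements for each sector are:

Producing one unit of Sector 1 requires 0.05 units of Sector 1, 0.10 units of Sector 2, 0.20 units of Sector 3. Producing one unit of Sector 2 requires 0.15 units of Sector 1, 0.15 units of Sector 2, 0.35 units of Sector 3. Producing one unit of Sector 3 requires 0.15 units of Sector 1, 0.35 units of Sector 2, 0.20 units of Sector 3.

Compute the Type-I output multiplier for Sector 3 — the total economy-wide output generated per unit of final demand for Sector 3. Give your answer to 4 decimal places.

I − A =
  [   0.95    -0.15    -0.15]
  [  -0.10     0.85    -0.35]
  [  -0.20    -0.35     0.80]
Cofactors of I−A, C_ij = (−1)^(i+j)·(minor ij) (rows/columns in the sector order above):
  C_11 = (0.85)(0.80) − (-0.35)(-0.35) = 0.5575
  C_12 = −[(-0.10)(0.80) − (-0.35)(-0.20)] = 0.1500
  C_13 = (-0.10)(-0.35) − (0.85)(-0.20) = 0.2050
  C_21 = −[(-0.15)(0.80) − (-0.15)(-0.35)] = 0.1725
  C_22 = (0.95)(0.80) − (-0.15)(-0.20) = 0.7300
  C_23 = −[(0.95)(-0.35) − (-0.15)(-0.20)] = 0.3625
  C_31 = (-0.15)(-0.35) − (-0.15)(0.85) = 0.1800
  C_32 = −[(0.95)(-0.35) − (-0.15)(-0.10)] = 0.3475
  C_33 = (0.95)(0.85) − (-0.15)(-0.10) = 0.7925
det(I−A) = Σ_j (I−A)_1j·C_1j = (0.95)(0.5575) + (-0.15)(0.1500) + (-0.15)(0.2050) = 0.476375
adj(I−A) = Cᵀ =
  [ 0.5575   0.1725   0.1800]
  [ 0.1500   0.7300   0.3475]
  [ 0.2050   0.3625   0.7925]
(I − A)⁻¹ = adj(I−A) / det(I−A) ≈
  [   1.17030     0.36211     0.37785]
  [   0.31488     1.53241     0.72947]
  [   0.43033     0.76096     1.66361]
The output multiplier for sector j is the column-j sum of the Leontief inverse (I − A)⁻¹ = adj(I−A) / det(I−A).
Column 3 of adj(I−A): (0.1800, 0.3475, 0.7925); det(I−A) = 0.476375.
m_3 = (0.1800 + 0.3475 + 0.7925) / 0.476375 = 1.32 / 0.476375 ≈ 2.7709.

m_3 = 2.7709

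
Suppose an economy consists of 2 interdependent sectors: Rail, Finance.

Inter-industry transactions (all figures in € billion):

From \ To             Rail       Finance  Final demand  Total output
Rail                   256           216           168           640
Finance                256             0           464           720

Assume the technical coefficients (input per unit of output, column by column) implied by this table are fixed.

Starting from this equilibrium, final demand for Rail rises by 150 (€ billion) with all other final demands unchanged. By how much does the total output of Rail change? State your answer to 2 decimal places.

Δx_R = 312.50

Technical coefficients a_ij = z_ij / X_j:
  a_RR = 256/640 = 0.40, a_FR = 256/640 = 0.40
  a_RF = 216/720 = 0.30, a_FF = 0/720 = 0.00
I − A =
  [   0.60    -0.30]
  [  -0.40     1.00]
det(I−A) = (0.60)(1.00) − (-0.30)(-0.40) = 0.4800
adj(I−A) = [[1.00, 0.30], [0.40, 0.60]]
(I − A)⁻¹ = adj(I−A) / det(I−A) ≈
  [   2.0833     0.6250]
  [   0.8333     1.2500]
Δx = (I − A)⁻¹ Δd with Δd having +150 in the Rail component and 0 elsewhere.
So Δx_R = L_RR · (+150), where L_RR = adj(I−A)_RR / det(I−A) = 1.00 / 0.4800.
Δx_R = 1.00 × (+150) / 0.4800 = 150.00 / 0.4800 = 312.50.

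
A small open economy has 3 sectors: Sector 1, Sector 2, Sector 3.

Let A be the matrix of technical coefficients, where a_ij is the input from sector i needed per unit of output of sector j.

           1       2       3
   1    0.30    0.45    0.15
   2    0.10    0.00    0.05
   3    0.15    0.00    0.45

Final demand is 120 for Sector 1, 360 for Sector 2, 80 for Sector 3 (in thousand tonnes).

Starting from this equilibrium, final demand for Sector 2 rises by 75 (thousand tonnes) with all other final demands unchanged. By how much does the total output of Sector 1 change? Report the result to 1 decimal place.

I − A =
  [   0.70    -0.45    -0.15]
  [  -0.10     1.00    -0.05]
  [  -0.15     0.00     0.55]
Cofactors of I−A, C_ij = (−1)^(i+j)·(minor ij) (rows/columns in the sector order above):
  C_11 = (1.00)(0.55) − (-0.05)(0.00) = 0.5500
  C_12 = −[(-0.10)(0.55) − (-0.05)(-0.15)] = 0.0625
  C_13 = (-0.10)(0.00) − (1.00)(-0.15) = 0.1500
  C_21 = −[(-0.45)(0.55) − (-0.15)(0.00)] = 0.2475
  C_22 = (0.70)(0.55) − (-0.15)(-0.15) = 0.3625
  C_23 = −[(0.70)(0.00) − (-0.45)(-0.15)] = 0.0675
  C_31 = (-0.45)(-0.05) − (-0.15)(1.00) = 0.1725
  C_32 = −[(0.70)(-0.05) − (-0.15)(-0.10)] = 0.0500
  C_33 = (0.70)(1.00) − (-0.45)(-0.10) = 0.6550
det(I−A) = Σ_j (I−A)_1j·C_1j = (0.70)(0.5500) + (-0.45)(0.0625) + (-0.15)(0.1500) = 0.334375
adj(I−A) = Cᵀ =
  [ 0.5500   0.2475   0.1725]
  [ 0.0625   0.3625   0.0500]
  [ 0.1500   0.0675   0.6550]
(I − A)⁻¹ = adj(I−A) / det(I−A) ≈
  [   1.6449     0.7402     0.5159]
  [   0.1869     1.0841     0.1495]
  [   0.4486     0.2019     1.9589]
Δx = (I − A)⁻¹ Δd with Δd having +75 in the Sector 2 component and 0 elsewhere.
So Δx_1 = L_12 · (+75), where L_12 = adj(I−A)_12 / det(I−A) = 0.2475 / 0.334375.
Δx_1 = 0.2475 × (+75) / 0.334375 = 18.5625 / 0.334375 ≈ 55.5.

Δx_1 = 55.5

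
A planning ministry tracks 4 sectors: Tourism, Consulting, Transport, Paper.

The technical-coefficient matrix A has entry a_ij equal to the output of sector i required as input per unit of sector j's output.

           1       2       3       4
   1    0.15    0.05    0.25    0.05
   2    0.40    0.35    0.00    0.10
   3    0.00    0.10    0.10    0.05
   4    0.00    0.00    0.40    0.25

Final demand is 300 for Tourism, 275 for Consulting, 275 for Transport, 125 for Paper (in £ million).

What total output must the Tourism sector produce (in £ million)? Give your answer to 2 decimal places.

I − A =
  [   0.85    -0.05    -0.25    -0.05]
  [  -0.40     0.65     0.00    -0.10]
  [   0.00    -0.10     0.90    -0.05]
  [   0.00     0.00    -0.40     0.75]
Compute the cofactors C_ij = (−1)^(i+j)·(3×3 minor ij) of I−A; the adjugate is their transpose:
adj(I−A) = Cᵀ =
  [ 0.421750   0.053500   0.136875   0.044375]
  [ 0.262000   0.556750   0.117000   0.099500]
  [ 0.030000   0.063750   0.399375   0.037125]
  [ 0.016000   0.034000   0.213000   0.469250]
det(I−A) = Σ_j (I−A)_1j·C_1j = (0.85)(0.421750) + (-0.05)(0.262000) + (-0.25)(0.030000) + (-0.05)(0.016000) = 0.3370875
(I − A)⁻¹ = adj(I−A) / det(I−A) ≈
  [   1.2512     0.1587     0.4061     0.1316]
  [   0.7772     1.6516     0.3471     0.2952]
  [   0.0890     0.1891     1.1848     0.1101]
  [   0.0475     0.1009     0.6319     1.3921]
x = (I − A)⁻¹ d = adj(I−A)·d / det(I−A), with det(I−A) = 0.3370875:
  x_1 = (0.421750·300 + 0.053500·275 + 0.136875·275 + 0.044375·125) / 0.3370875 = 184.425 / 0.3370875 ≈ 547.11
  x_2 = (0.262000·300 + 0.556750·275 + 0.117000·275 + 0.099500·125) / 0.3370875 = 276.31875 / 0.3370875 ≈ 819.72
  x_3 = (0.030000·300 + 0.063750·275 + 0.399375·275 + 0.037125·125) / 0.3370875 = 141.00 / 0.3370875 ≈ 418.29
  x_4 = (0.016000·300 + 0.034000·275 + 0.213000·275 + 0.469250·125) / 0.3370875 = 131.38125 / 0.3370875 ≈ 389.75

x_1 = 547.11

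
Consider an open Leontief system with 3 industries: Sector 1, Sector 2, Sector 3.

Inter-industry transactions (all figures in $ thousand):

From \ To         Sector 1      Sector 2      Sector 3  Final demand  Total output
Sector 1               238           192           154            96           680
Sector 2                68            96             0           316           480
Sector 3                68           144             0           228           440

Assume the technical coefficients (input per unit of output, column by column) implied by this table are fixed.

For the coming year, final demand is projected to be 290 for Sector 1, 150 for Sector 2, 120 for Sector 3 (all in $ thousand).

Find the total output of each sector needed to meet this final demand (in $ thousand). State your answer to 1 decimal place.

x_1 = 773.2, x_2 = 284.1, x_3 = 282.6

Technical coefficients a_ij = z_ij / X_j:
  a_11 = 238/680 = 0.35, a_21 = 68/680 = 0.10, a_31 = 68/680 = 0.10
  a_12 = 192/480 = 0.40, a_22 = 96/480 = 0.20, a_32 = 144/480 = 0.30
  a_13 = 154/440 = 0.35, a_23 = 0/440 = 0.00, a_33 = 0/440 = 0.00
I − A =
  [   0.65    -0.40    -0.35]
  [  -0.10     0.80     0.00]
  [  -0.10    -0.30     1.00]
Cofactors of I−A, C_ij = (−1)^(i+j)·(minor ij) (rows/columns in the sector order above):
  C_11 = (0.80)(1.00) − (0.00)(-0.30) = 0.8000
  C_12 = −[(-0.10)(1.00) − (0.00)(-0.10)] = 0.1000
  C_13 = (-0.10)(-0.30) − (0.80)(-0.10) = 0.1100
  C_21 = −[(-0.40)(1.00) − (-0.35)(-0.30)] = 0.5050
  C_22 = (0.65)(1.00) − (-0.35)(-0.10) = 0.6150
  C_23 = −[(0.65)(-0.30) − (-0.40)(-0.10)] = 0.2350
  C_31 = (-0.40)(0.00) − (-0.35)(0.80) = 0.2800
  C_32 = −[(0.65)(0.00) − (-0.35)(-0.10)] = 0.0350
  C_33 = (0.65)(0.80) − (-0.40)(-0.10) = 0.4800
det(I−A) = Σ_j (I−A)_1j·C_1j = (0.65)(0.8000) + (-0.40)(0.1000) + (-0.35)(0.1100) = 0.4415
adj(I−A) = Cᵀ =
  [ 0.8000   0.5050   0.2800]
  [ 0.1000   0.6150   0.0350]
  [ 0.1100   0.2350   0.4800]
(I − A)⁻¹ = adj(I−A) / det(I−A) ≈
  [   1.8120     1.1438     0.6342]
  [   0.2265     1.3930     0.0793]
  [   0.2492     0.5323     1.0872]
x = (I − A)⁻¹ d = adj(I−A)·d / det(I−A), with det(I−A) = 0.4415:
  x_1 = (0.8000·290 + 0.5050·150 + 0.2800·120) / 0.4415 = 341.35 / 0.4415 ≈ 773.2
  x_2 = (0.1000·290 + 0.6150·150 + 0.0350·120) / 0.4415 = 125.45 / 0.4415 ≈ 284.1
  x_3 = (0.1100·290 + 0.2350·150 + 0.4800·120) / 0.4415 = 124.75 / 0.4415 ≈ 282.6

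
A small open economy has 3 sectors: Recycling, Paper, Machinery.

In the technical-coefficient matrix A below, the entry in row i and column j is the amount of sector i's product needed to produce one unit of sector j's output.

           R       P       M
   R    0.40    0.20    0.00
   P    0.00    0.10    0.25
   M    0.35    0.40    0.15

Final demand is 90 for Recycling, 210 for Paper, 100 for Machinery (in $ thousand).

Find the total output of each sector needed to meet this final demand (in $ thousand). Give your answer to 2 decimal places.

I − A =
  [   0.60    -0.20     0.00]
  [   0.00     0.90    -0.25]
  [  -0.35    -0.40     0.85]
Cofactors of I−A, C_ij = (−1)^(i+j)·(minor ij) (rows/columns in the sector order above):
  C_11 = (0.90)(0.85) − (-0.25)(-0.40) = 0.6650
  C_12 = −[(0.00)(0.85) − (-0.25)(-0.35)] = 0.0875
  C_13 = (0.00)(-0.40) − (0.90)(-0.35) = 0.3150
  C_21 = −[(-0.20)(0.85) − (0.00)(-0.40)] = 0.1700
  C_22 = (0.60)(0.85) − (0.00)(-0.35) = 0.5100
  C_23 = −[(0.60)(-0.40) − (-0.20)(-0.35)] = 0.3100
  C_31 = (-0.20)(-0.25) − (0.00)(0.90) = 0.0500
  C_32 = −[(0.60)(-0.25) − (0.00)(0.00)] = 0.1500
  C_33 = (0.60)(0.90) − (-0.20)(0.00) = 0.5400
det(I−A) = Σ_j (I−A)_1j·C_1j = (0.60)(0.6650) + (-0.20)(0.0875) + (0.00)(0.3150) = 0.3815
adj(I−A) = Cᵀ =
  [ 0.6650   0.1700   0.0500]
  [ 0.0875   0.5100   0.1500]
  [ 0.3150   0.3100   0.5400]
(I − A)⁻¹ = adj(I−A) / det(I−A) ≈
  [   1.7431     0.4456     0.1311]
  [   0.2294     1.3368     0.3932]
  [   0.8257     0.8126     1.4155]
x = (I − A)⁻¹ d = adj(I−A)·d / det(I−A), with det(I−A) = 0.3815:
  x_R = (0.6650·90 + 0.1700·210 + 0.0500·100) / 0.3815 = 100.55 / 0.3815 ≈ 263.56
  x_P = (0.0875·90 + 0.5100·210 + 0.1500·100) / 0.3815 = 129.975 / 0.3815 ≈ 340.69
  x_M = (0.3150·90 + 0.3100·210 + 0.5400·100) / 0.3815 = 147.45 / 0.3815 ≈ 386.50

x_R = 263.56, x_P = 340.69, x_M = 386.50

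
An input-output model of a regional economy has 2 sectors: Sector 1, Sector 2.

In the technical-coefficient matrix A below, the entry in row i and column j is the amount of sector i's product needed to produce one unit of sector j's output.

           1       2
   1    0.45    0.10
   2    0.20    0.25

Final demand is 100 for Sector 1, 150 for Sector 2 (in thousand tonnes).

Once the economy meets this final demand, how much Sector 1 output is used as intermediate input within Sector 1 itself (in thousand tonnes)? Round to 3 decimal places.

I − A =
  [   0.55    -0.10]
  [  -0.20     0.75]
det(I−A) = (0.55)(0.75) − (-0.10)(-0.20) = 0.3925
adj(I−A) = [[0.75, 0.10], [0.20, 0.55]]
(I − A)⁻¹ = adj(I−A) / det(I−A) ≈
  [   1.9108     0.2548]
  [   0.5096     1.4013]
First solve x = (I − A)⁻¹ d = adj(I−A)·d / det(I−A); in particular x_1 = (0.75·100 + 0.10·150) / 0.3925 = 90.00 / 0.3925 ≈ 229.29936.
Intermediate flow from 1 to 1: z_11 = a_11 · x_1 = 0.45 × 90.00 / 0.3925 = 40.50 / 0.3925 ≈ 103.185.

z_11 = 103.185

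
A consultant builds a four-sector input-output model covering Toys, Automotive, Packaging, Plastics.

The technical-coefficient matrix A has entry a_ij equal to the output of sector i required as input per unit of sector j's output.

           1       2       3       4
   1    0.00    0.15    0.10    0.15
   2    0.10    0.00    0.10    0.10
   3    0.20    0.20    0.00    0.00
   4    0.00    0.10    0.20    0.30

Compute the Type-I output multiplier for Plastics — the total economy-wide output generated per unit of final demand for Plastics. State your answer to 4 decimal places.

I − A =
  [   1.00    -0.15    -0.10    -0.15]
  [  -0.10     1.00    -0.10    -0.10]
  [  -0.20    -0.20     1.00     0.00]
  [   0.00    -0.10    -0.20     0.70]
Compute the cofactors C_ij = (−1)^(i+j)·(3×3 minor ij) of I−A; the adjugate is their transpose:
adj(I−A) = Cᵀ =
  [ 0.6720   0.1400   0.1140   0.1640]
  [ 0.0880   0.6800   0.1000   0.1160]
  [ 0.1520   0.1640   0.6780   0.0560]
  [ 0.0560   0.1440   0.2080   0.9400]
det(I−A) = Σ_j (I−A)_1j·C_1j = (1.00)(0.6720) + (-0.15)(0.0880) + (-0.10)(0.1520) + (-0.15)(0.0560) = 0.6352
(I − A)⁻¹ = adj(I−A) / det(I−A) ≈
  [   1.05793     0.22040     0.17947     0.25819]
  [   0.13854     1.07053     0.15743     0.18262]
  [   0.23929     0.25819     1.06738     0.08816]
  [   0.08816     0.22670     0.32746     1.47985]
The output multiplier for sector j is the column-j sum of the Leontief inverse (I − A)⁻¹ = adj(I−A) / det(I−A).
Column 4 of adj(I−A): (0.1640, 0.1160, 0.0560, 0.9400); det(I−A) = 0.6352.
m_4 = (0.1640 + 0.1160 + 0.0560 + 0.9400) / 0.6352 = 1.276 / 0.6352 ≈ 2.0088.

m_4 = 2.0088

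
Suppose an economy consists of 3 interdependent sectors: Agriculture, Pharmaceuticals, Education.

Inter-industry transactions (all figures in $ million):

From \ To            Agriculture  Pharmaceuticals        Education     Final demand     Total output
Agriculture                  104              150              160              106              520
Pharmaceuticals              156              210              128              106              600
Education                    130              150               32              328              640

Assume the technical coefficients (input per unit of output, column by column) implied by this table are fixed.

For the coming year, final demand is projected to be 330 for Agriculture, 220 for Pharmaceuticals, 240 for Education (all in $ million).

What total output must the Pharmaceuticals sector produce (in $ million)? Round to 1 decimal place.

x_2 = 1030.6

Technical coefficients a_ij = z_ij / X_j:
  a_11 = 104/520 = 0.20, a_21 = 156/520 = 0.30, a_31 = 130/520 = 0.25
  a_12 = 150/600 = 0.25, a_22 = 210/600 = 0.35, a_32 = 150/600 = 0.25
  a_13 = 160/640 = 0.25, a_23 = 128/640 = 0.20, a_33 = 32/640 = 0.05
I − A =
  [   0.80    -0.25    -0.25]
  [  -0.30     0.65    -0.20]
  [  -0.25    -0.25     0.95]
Cofactors of I−A, C_ij = (−1)^(i+j)·(minor ij) (rows/columns in the sector order above):
  C_11 = (0.65)(0.95) − (-0.20)(-0.25) = 0.5675
  C_12 = −[(-0.30)(0.95) − (-0.20)(-0.25)] = 0.3350
  C_13 = (-0.30)(-0.25) − (0.65)(-0.25) = 0.2375
  C_21 = −[(-0.25)(0.95) − (-0.25)(-0.25)] = 0.3000
  C_22 = (0.80)(0.95) − (-0.25)(-0.25) = 0.6975
  C_23 = −[(0.80)(-0.25) − (-0.25)(-0.25)] = 0.2625
  C_31 = (-0.25)(-0.20) − (-0.25)(0.65) = 0.2125
  C_32 = −[(0.80)(-0.20) − (-0.25)(-0.30)] = 0.2350
  C_33 = (0.80)(0.65) − (-0.25)(-0.30) = 0.4450
det(I−A) = Σ_j (I−A)_1j·C_1j = (0.80)(0.5675) + (-0.25)(0.3350) + (-0.25)(0.2375) = 0.310875
adj(I−A) = Cᵀ =
  [ 0.5675   0.3000   0.2125]
  [ 0.3350   0.6975   0.2350]
  [ 0.2375   0.2625   0.4450]
(I − A)⁻¹ = adj(I−A) / det(I−A) ≈
  [   1.8255     0.9650     0.6836]
  [   1.0776     2.2437     0.7559]
  [   0.7640     0.8444     1.4314]
x = (I − A)⁻¹ d = adj(I−A)·d / det(I−A), with det(I−A) = 0.310875:
  x_1 = (0.5675·330 + 0.3000·220 + 0.2125·240) / 0.310875 = 304.275 / 0.310875 ≈ 978.8
  x_2 = (0.3350·330 + 0.6975·220 + 0.2350·240) / 0.310875 = 320.40 / 0.310875 ≈ 1030.6
  x_3 = (0.2375·330 + 0.2625·220 + 0.4450·240) / 0.310875 = 242.925 / 0.310875 ≈ 781.4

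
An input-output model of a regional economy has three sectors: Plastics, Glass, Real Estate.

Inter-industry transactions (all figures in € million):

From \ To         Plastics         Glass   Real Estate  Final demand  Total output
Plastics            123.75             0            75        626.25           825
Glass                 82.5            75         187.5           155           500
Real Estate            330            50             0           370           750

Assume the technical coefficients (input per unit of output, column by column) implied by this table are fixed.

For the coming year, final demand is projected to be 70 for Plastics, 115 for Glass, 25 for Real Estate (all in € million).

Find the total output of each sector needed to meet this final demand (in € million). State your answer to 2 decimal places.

Technical coefficients a_ij = z_ij / X_j:
  a_PP = 123.75/825 = 0.15, a_GP = 82.5/825 = 0.10, a_RP = 330/825 = 0.40
  a_PG = 0/500 = 0.00, a_GG = 75/500 = 0.15, a_RG = 50/500 = 0.10
  a_PR = 75/750 = 0.10, a_GR = 187.5/750 = 0.25, a_RR = 0/750 = 0.00
I − A =
  [   0.85     0.00    -0.10]
  [  -0.10     0.85    -0.25]
  [  -0.40    -0.10     1.00]
Cofactors of I−A, C_ij = (−1)^(i+j)·(minor ij) (rows/columns in the sector order above):
  C_11 = (0.85)(1.00) − (-0.25)(-0.10) = 0.8250
  C_12 = −[(-0.10)(1.00) − (-0.25)(-0.40)] = 0.2000
  C_13 = (-0.10)(-0.10) − (0.85)(-0.40) = 0.3500
  C_21 = −[(0.00)(1.00) − (-0.10)(-0.10)] = 0.0100
  C_22 = (0.85)(1.00) − (-0.10)(-0.40) = 0.8100
  C_23 = −[(0.85)(-0.10) − (0.00)(-0.40)] = 0.0850
  C_31 = (0.00)(-0.25) − (-0.10)(0.85) = 0.0850
  C_32 = −[(0.85)(-0.25) − (-0.10)(-0.10)] = 0.2225
  C_33 = (0.85)(0.85) − (0.00)(-0.10) = 0.7225
det(I−A) = Σ_j (I−A)_1j·C_1j = (0.85)(0.8250) + (0.00)(0.2000) + (-0.10)(0.3500) = 0.66625
adj(I−A) = Cᵀ =
  [ 0.8250   0.0100   0.0850]
  [ 0.2000   0.8100   0.2225]
  [ 0.3500   0.0850   0.7225]
(I − A)⁻¹ = adj(I−A) / det(I−A) ≈
  [   1.2383     0.0150     0.1276]
  [   0.3002     1.2158     0.3340]
  [   0.5253     0.1276     1.0844]
x = (I − A)⁻¹ d = adj(I−A)·d / det(I−A), with det(I−A) = 0.66625:
  x_P = (0.8250·70 + 0.0100·115 + 0.0850·25) / 0.66625 = 61.025 / 0.66625 ≈ 91.59
  x_G = (0.2000·70 + 0.8100·115 + 0.2225·25) / 0.66625 = 112.7125 / 0.66625 ≈ 169.17
  x_R = (0.3500·70 + 0.0850·115 + 0.7225·25) / 0.66625 = 52.3375 / 0.66625 ≈ 78.56

x_P = 91.59, x_G = 169.17, x_R = 78.56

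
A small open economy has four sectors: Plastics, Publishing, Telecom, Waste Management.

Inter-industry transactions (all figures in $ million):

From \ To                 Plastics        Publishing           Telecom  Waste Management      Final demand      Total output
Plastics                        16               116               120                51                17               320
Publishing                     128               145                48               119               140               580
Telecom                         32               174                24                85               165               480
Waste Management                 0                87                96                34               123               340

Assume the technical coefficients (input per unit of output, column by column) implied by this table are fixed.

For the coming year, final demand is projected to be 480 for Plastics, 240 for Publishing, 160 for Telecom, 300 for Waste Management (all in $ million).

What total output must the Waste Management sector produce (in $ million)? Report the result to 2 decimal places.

x_4 = 787.52

Technical coefficients a_ij = z_ij / X_j:
  a_11 = 16/320 = 0.05, a_21 = 128/320 = 0.40, a_31 = 32/320 = 0.10, a_41 = 0/320 = 0.00
  a_12 = 116/580 = 0.20, a_22 = 145/580 = 0.25, a_32 = 174/580 = 0.30, a_42 = 87/580 = 0.15
  a_13 = 120/480 = 0.25, a_23 = 48/480 = 0.10, a_33 = 24/480 = 0.05, a_43 = 96/480 = 0.20
  a_14 = 51/340 = 0.15, a_24 = 119/340 = 0.35, a_34 = 85/340 = 0.25, a_44 = 34/340 = 0.10
I − A =
  [   0.95    -0.20    -0.25    -0.15]
  [  -0.40     0.75    -0.10    -0.35]
  [  -0.10    -0.30     0.95    -0.25]
  [   0.00    -0.15    -0.20     0.90]
Compute the cofactors C_ij = (−1)^(i+j)·(3×3 minor ij) of I−A; the adjugate is their transpose:
adj(I−A) = Cᵀ =
  [ 0.502125   0.268250   0.212375   0.247000]
  [ 0.338000   0.739250   0.254000   0.414375]
  [ 0.185250   0.312375   0.510375   0.294125]
  [ 0.097500   0.192625   0.155750   0.521625]
det(I−A) = Σ_j (I−A)_1j·C_1j = (0.95)(0.502125) + (-0.20)(0.338000) + (-0.25)(0.185250) + (-0.15)(0.097500) = 0.34848125
(I − A)⁻¹ = adj(I−A) / det(I−A) ≈
  [   1.4409     0.7698     0.6094     0.7088]
  [   0.9699     2.1213     0.7289     1.1891]
  [   0.5316     0.8964     1.4646     0.8440]
  [   0.2798     0.5528     0.4469     1.4969]
x = (I − A)⁻¹ d = adj(I−A)·d / det(I−A), with det(I−A) = 0.34848125:
  x_1 = (0.502125·480 + 0.268250·240 + 0.212375·160 + 0.247000·300) / 0.34848125 = 413.48 / 0.34848125 ≈ 1186.52
  x_2 = (0.338000·480 + 0.739250·240 + 0.254000·160 + 0.414375·300) / 0.34848125 = 504.6125 / 0.34848125 ≈ 1448.03
  x_3 = (0.185250·480 + 0.312375·240 + 0.510375·160 + 0.294125·300) / 0.34848125 = 333.7875 / 0.34848125 ≈ 957.83
  x_4 = (0.097500·480 + 0.192625·240 + 0.155750·160 + 0.521625·300) / 0.34848125 = 274.4375 / 0.34848125 ≈ 787.52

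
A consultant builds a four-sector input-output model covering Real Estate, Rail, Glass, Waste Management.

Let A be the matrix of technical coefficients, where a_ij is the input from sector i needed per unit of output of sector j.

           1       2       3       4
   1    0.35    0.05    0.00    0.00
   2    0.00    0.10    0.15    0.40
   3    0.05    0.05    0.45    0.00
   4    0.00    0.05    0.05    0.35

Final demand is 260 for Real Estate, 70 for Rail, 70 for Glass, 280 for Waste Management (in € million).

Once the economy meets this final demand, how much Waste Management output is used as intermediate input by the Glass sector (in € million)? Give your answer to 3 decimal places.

z_43 = 9.745

I − A =
  [   0.65    -0.05     0.00     0.00]
  [   0.00     0.90    -0.15    -0.40]
  [  -0.05    -0.05     0.55     0.00]
  [   0.00    -0.05    -0.05     0.65]
Compute the cofactors C_ij = (−1)^(i+j)·(3×3 minor ij) of I−A; the adjugate is their transpose:
adj(I−A) = Cᵀ =
  [ 0.304875   0.017875   0.005875   0.011000]
  [ 0.005875   0.232375   0.076375   0.143000]
  [ 0.028250   0.022750   0.367250   0.014000]
  [ 0.002625   0.019625   0.034125   0.316500]
det(I−A) = Σ_j (I−A)_1j·C_1j = (0.65)(0.304875) + (-0.05)(0.005875) + (0.00)(0.028250) + (0.00)(0.002625) = 0.197875
(I − A)⁻¹ = adj(I−A) / det(I−A) ≈
  [   1.5407     0.0903     0.0297     0.0556]
  [   0.0297     1.1744     0.3860     0.7227]
  [   0.1428     0.1150     1.8560     0.0708]
  [   0.0133     0.0992     0.1725     1.5995]
First solve x = (I − A)⁻¹ d = adj(I−A)·d / det(I−A); in particular x_3 = (0.028250·260 + 0.022750·70 + 0.367250·70 + 0.014000·280) / 0.197875 = 38.565 / 0.197875 ≈ 194.89577.
Intermediate flow from 4 to 3: z_43 = a_43 · x_3 = 0.05 × 38.565 / 0.197875 = 1.92825 / 0.197875 ≈ 9.745.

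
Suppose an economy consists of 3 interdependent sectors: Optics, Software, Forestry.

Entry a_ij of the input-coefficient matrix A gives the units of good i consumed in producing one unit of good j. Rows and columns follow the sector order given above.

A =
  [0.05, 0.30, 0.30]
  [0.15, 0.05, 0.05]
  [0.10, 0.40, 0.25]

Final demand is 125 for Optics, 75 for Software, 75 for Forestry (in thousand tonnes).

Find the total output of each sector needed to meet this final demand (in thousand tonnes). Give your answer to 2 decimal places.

x_1 = 234.22, x_2 = 126.38, x_3 = 198.63

I − A =
  [   0.95    -0.30    -0.30]
  [  -0.15     0.95    -0.05]
  [  -0.10    -0.40     0.75]
Cofactors of I−A, C_ij = (−1)^(i+j)·(minor ij) (rows/columns in the sector order above):
  C_11 = (0.95)(0.75) − (-0.05)(-0.40) = 0.6925
  C_12 = −[(-0.15)(0.75) − (-0.05)(-0.10)] = 0.1175
  C_13 = (-0.15)(-0.40) − (0.95)(-0.10) = 0.1550
  C_21 = −[(-0.30)(0.75) − (-0.30)(-0.40)] = 0.3450
  C_22 = (0.95)(0.75) − (-0.30)(-0.10) = 0.6825
  C_23 = −[(0.95)(-0.40) − (-0.30)(-0.10)] = 0.4100
  C_31 = (-0.30)(-0.05) − (-0.30)(0.95) = 0.3000
  C_32 = −[(0.95)(-0.05) − (-0.30)(-0.15)] = 0.0925
  C_33 = (0.95)(0.95) − (-0.30)(-0.15) = 0.8575
det(I−A) = Σ_j (I−A)_1j·C_1j = (0.95)(0.6925) + (-0.30)(0.1175) + (-0.30)(0.1550) = 0.576125
adj(I−A) = Cᵀ =
  [ 0.6925   0.3450   0.3000]
  [ 0.1175   0.6825   0.0925]
  [ 0.1550   0.4100   0.8575]
(I − A)⁻¹ = adj(I−A) / det(I−A) ≈
  [   1.2020     0.5988     0.5207]
  [   0.2039     1.1846     0.1606]
  [   0.2690     0.7117     1.4884]
x = (I − A)⁻¹ d = adj(I−A)·d / det(I−A), with det(I−A) = 0.576125:
  x_1 = (0.6925·125 + 0.3450·75 + 0.3000·75) / 0.576125 = 134.9375 / 0.576125 ≈ 234.22
  x_2 = (0.1175·125 + 0.6825·75 + 0.0925·75) / 0.576125 = 72.8125 / 0.576125 ≈ 126.38
  x_3 = (0.1550·125 + 0.4100·75 + 0.8575·75) / 0.576125 = 114.4375 / 0.576125 ≈ 198.63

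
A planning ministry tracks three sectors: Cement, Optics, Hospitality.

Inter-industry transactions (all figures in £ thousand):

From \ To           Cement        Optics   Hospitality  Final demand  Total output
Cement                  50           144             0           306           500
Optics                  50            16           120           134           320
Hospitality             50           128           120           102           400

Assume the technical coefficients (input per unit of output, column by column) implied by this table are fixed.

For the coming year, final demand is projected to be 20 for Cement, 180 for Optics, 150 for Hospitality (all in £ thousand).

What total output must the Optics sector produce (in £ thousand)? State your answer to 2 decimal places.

x_O = 349.94

Technical coefficients a_ij = z_ij / X_j:
  a_CC = 50/500 = 0.10, a_OC = 50/500 = 0.10, a_HC = 50/500 = 0.10
  a_CO = 144/320 = 0.45, a_OO = 16/320 = 0.05, a_HO = 128/320 = 0.40
  a_CH = 0/400 = 0.00, a_OH = 120/400 = 0.30, a_HH = 120/400 = 0.30
I − A =
  [   0.90    -0.45     0.00]
  [  -0.10     0.95    -0.30]
  [  -0.10    -0.40     0.70]
Cofactors of I−A, C_ij = (−1)^(i+j)·(minor ij) (rows/columns in the sector order above):
  C_11 = (0.95)(0.70) − (-0.30)(-0.40) = 0.5450
  C_12 = −[(-0.10)(0.70) − (-0.30)(-0.10)] = 0.1000
  C_13 = (-0.10)(-0.40) − (0.95)(-0.10) = 0.1350
  C_21 = −[(-0.45)(0.70) − (0.00)(-0.40)] = 0.3150
  C_22 = (0.90)(0.70) − (0.00)(-0.10) = 0.6300
  C_23 = −[(0.90)(-0.40) − (-0.45)(-0.10)] = 0.4050
  C_31 = (-0.45)(-0.30) − (0.00)(0.95) = 0.1350
  C_32 = −[(0.90)(-0.30) − (0.00)(-0.10)] = 0.2700
  C_33 = (0.90)(0.95) − (-0.45)(-0.10) = 0.8100
det(I−A) = Σ_j (I−A)_1j·C_1j = (0.90)(0.5450) + (-0.45)(0.1000) + (0.00)(0.1350) = 0.4455
adj(I−A) = Cᵀ =
  [ 0.5450   0.3150   0.1350]
  [ 0.1000   0.6300   0.2700]
  [ 0.1350   0.4050   0.8100]
(I − A)⁻¹ = adj(I−A) / det(I−A) ≈
  [   1.2233     0.7071     0.3030]
  [   0.2245     1.4141     0.6061]
  [   0.3030     0.9091     1.8182]
x = (I − A)⁻¹ d = adj(I−A)·d / det(I−A), with det(I−A) = 0.4455:
  x_C = (0.5450·20 + 0.3150·180 + 0.1350·150) / 0.4455 = 87.85 / 0.4455 ≈ 197.19
  x_O = (0.1000·20 + 0.6300·180 + 0.2700·150) / 0.4455 = 155.90 / 0.4455 ≈ 349.94
  x_H = (0.1350·20 + 0.4050·180 + 0.8100·150) / 0.4455 = 197.10 / 0.4455 ≈ 442.42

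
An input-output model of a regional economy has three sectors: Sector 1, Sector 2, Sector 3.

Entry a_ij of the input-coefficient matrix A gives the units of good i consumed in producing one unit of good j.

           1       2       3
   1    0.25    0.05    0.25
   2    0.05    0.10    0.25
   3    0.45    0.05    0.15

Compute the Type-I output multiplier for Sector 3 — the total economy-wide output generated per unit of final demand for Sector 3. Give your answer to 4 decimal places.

I − A =
  [   0.75    -0.05    -0.25]
  [  -0.05     0.90    -0.25]
  [  -0.45    -0.05     0.85]
Cofactors of I−A, C_ij = (−1)^(i+j)·(minor ij) (rows/columns in the sector order above):
  C_11 = (0.90)(0.85) − (-0.25)(-0.05) = 0.7525
  C_12 = −[(-0.05)(0.85) − (-0.25)(-0.45)] = 0.1550
  C_13 = (-0.05)(-0.05) − (0.90)(-0.45) = 0.4075
  C_21 = −[(-0.05)(0.85) − (-0.25)(-0.05)] = 0.0550
  C_22 = (0.75)(0.85) − (-0.25)(-0.45) = 0.5250
  C_23 = −[(0.75)(-0.05) − (-0.05)(-0.45)] = 0.0600
  C_31 = (-0.05)(-0.25) − (-0.25)(0.90) = 0.2375
  C_32 = −[(0.75)(-0.25) − (-0.25)(-0.05)] = 0.2000
  C_33 = (0.75)(0.90) − (-0.05)(-0.05) = 0.6725
det(I−A) = Σ_j (I−A)_1j·C_1j = (0.75)(0.7525) + (-0.05)(0.1550) + (-0.25)(0.4075) = 0.45475
adj(I−A) = Cᵀ =
  [ 0.7525   0.0550   0.2375]
  [ 0.1550   0.5250   0.2000]
  [ 0.4075   0.0600   0.6725]
(I − A)⁻¹ = adj(I−A) / det(I−A) ≈
  [   1.65476     0.12095     0.52226]
  [   0.34085     1.15448     0.43980]
  [   0.89610     0.13194     1.47883]
The output multiplier for sector j is the column-j sum of the Leontief inverse (I − A)⁻¹ = adj(I−A) / det(I−A).
Column 3 of adj(I−A): (0.2375, 0.2000, 0.6725); det(I−A) = 0.45475.
m_3 = (0.2375 + 0.2000 + 0.6725) / 0.45475 = 1.11 / 0.45475 ≈ 2.4409.

m_3 = 2.4409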